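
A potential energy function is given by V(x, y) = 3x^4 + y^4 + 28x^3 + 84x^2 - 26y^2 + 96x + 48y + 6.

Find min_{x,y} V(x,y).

V(x,y) separates as P(x) + Q(y) + 6, so its minimum is min P + min Q + 6.
P'(x) = 12(x + 1)(x + 2)(x + 4) vanishes at x ∈ {-4, -2, -1}; Q'(y) = 4(y - 3)(y - 1)(y + 4) vanishes at y ∈ {-4, 1, 3}.
Local minima of P (where P''>0): P(-4)=-64, P(-1)=-37. Local minima of Q: Q(-4)=-352, Q(3)=-9.
So the global minimum of V is P(-4) + Q(-4) + 6 = -64 − 352 + 6 = -410, attained at (-4, -4).

-410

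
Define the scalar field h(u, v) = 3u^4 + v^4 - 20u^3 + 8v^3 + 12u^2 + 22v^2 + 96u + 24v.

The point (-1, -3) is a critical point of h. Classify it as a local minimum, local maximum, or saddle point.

local minimum

The mixed partial ∂²h/∂u∂v is 0, so the Hessian at any point is diag(h_uu, h_vv) = diag(12(3u^2 - 10u + 2), 4(3v^2 + 12v + 11)).
At (-1, -3): H = diag(180, 8).
Both eigenvalues are positive, so H is positive definite: a local minimum.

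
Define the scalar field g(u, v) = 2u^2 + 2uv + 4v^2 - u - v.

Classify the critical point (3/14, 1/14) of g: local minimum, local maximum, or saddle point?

The Hessian of g is constant: H = [[4, 2], [2, 8]].
det(H) = 4·8 − 2² = 28.
det(H) > 0 and tr(H) = 12 > 0, so H is positive definite and the point is a local minimum.

local minimum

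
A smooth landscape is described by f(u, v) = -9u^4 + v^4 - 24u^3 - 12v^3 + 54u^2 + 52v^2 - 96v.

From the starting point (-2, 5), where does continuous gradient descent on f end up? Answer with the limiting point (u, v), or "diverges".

(0, 4)

f is separable, so gradient descent decouples: u follows -∂f/∂u, v follows -∂f/∂v.
∂f/∂u = -36u(u - 1)(u + 3); at u=-2 this is -216, so u increases.
∂f/∂v = 4(v - 4)(v - 3)(v - 2); at v=5 this is 24, so v decreases.
u converges to its nearest critical value 0 (a local min of the u-part); v converges to 4. The iterate converges to (0, 4).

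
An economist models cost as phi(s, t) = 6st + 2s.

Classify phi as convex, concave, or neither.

phi is quadratic, so its Hessian is the constant matrix H = [[0, 6], [6, 0]].
det(H) = -36, tr(H) = 0.
det(H) < 0, so H is indefinite: neither convex nor concave.

neither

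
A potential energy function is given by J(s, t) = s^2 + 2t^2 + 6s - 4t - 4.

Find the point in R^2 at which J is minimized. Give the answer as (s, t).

(-3, 1)

J(s,t) separates as P(s) + Q(t) − 4, so its minimum is min P + min Q − 4.
P'(s) = 2s + 6 vanishes at s ∈ {-3}; Q'(t) = 4(t - 1) vanishes at t ∈ {1}.
Local minima of P (where P''>0): P(-3)=-9. Local minima of Q: Q(1)=-2.
So the global minimum of J is P(-3) + Q(1) − 4 = -9 − 2 − 4 = -15, attained at (-3, 1).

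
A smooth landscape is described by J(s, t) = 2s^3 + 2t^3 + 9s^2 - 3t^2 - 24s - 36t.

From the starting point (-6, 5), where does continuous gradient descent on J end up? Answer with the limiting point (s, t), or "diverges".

diverges

J is separable, so gradient descent decouples: s follows -∂J/∂s, t follows -∂J/∂t.
∂J/∂s = 6(s - 1)(s + 4); at s=-6 this is 84, so s decreases.
∂J/∂t = 6(t - 3)(t + 2); at t=5 this is 84, so t decreases.
The s-coordinate has no critical point in that direction and runs off to infinity.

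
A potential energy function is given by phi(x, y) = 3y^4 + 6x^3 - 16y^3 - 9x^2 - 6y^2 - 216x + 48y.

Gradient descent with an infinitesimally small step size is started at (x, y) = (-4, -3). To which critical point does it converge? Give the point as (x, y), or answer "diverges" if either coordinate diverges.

diverges

phi is separable, so gradient descent decouples: x follows -∂phi/∂x, y follows -∂phi/∂y.
∂phi/∂x = 18(x - 4)(x + 3); at x=-4 this is 144, so x decreases.
∂phi/∂y = 12(y - 4)(y - 1)(y + 1); at y=-3 this is -672, so y increases.
The x-coordinate has no critical point in that direction and runs off to infinity.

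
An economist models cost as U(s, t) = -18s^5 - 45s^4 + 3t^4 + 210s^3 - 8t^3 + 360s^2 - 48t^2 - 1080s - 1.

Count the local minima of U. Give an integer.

4

U separates as a function of s plus a function of t, so ∇U=0 decouples.
∂U/∂s = -90(s - 2)(s - 1)(s + 2)(s + 3) = 0 at s ∈ {-3, -2, 1, 2}; ∂U/∂t = 12t(t - 4)(t + 2) = 0 at t ∈ {-2, 0, 4}.
The Hessian is diagonal: diag(U_ss, U_tt). Second derivatives: U_ss(-3)=1800, U_ss(-2)=-1080, U_ss(1)=1080, U_ss(2)=-1800; U_tt(-2)=144, U_tt(0)=-96, U_tt(4)=288.
Local minima occur where both diagonal entries positive: (-3, -2), (-3, 4), (1, -2), (1, 4). Count: 4.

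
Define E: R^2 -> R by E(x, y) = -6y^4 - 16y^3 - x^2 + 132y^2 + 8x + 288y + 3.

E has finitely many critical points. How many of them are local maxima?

2

E separates as a function of x plus a function of y, so ∇E=0 decouples.
∂E/∂x = -2(x - 4) = 0 at x ∈ {4}; ∂E/∂y = -24(y - 3)(y + 1)(y + 4) = 0 at y ∈ {-4, -1, 3}.
The Hessian is diagonal: diag(E_xx, E_yy). Second derivatives: E_xx(4)=-2; E_yy(-4)=-504, E_yy(-1)=288, E_yy(3)=-672.
Local maxima occur where both diagonal entries negative: (4, -4), (4, 3). Count: 2.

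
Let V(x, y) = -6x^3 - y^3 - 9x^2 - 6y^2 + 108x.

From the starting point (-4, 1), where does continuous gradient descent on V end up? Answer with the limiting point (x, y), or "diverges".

V is separable, so gradient descent decouples: x follows -∂V/∂x, y follows -∂V/∂y.
∂V/∂x = -18(x - 2)(x + 3); at x=-4 this is -108, so x increases.
∂V/∂y = -3y(y + 4); at y=1 this is -15, so y increases.
The y-coordinate has no critical point in that direction and runs off to infinity.

diverges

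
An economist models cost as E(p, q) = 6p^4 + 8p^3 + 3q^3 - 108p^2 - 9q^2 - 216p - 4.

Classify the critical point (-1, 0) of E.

local maximum

The mixed partial ∂²E/∂p∂q is 0, so the Hessian at any point is diag(E_pp, E_qq) = diag(24(3p^2 + 2p - 9), 18(q - 1)).
At (-1, 0): H = diag(-192, -18).
Both eigenvalues are negative, so H is negative definite: a local maximum.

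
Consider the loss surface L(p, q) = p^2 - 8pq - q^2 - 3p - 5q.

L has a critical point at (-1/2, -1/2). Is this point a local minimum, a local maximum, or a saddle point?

The Hessian of L is constant: H = [[2, -8], [-8, -2]].
det(H) = 2·(-2) − (-8)² = -68.
Since det(H) < 0, H is indefinite and the critical point is a saddle point.

saddle point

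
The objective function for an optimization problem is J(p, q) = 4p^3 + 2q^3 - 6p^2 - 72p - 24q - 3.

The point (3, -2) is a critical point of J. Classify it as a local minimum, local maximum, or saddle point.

The mixed partial ∂²J/∂p∂q is 0, so the Hessian at any point is diag(J_pp, J_qq) = diag(12(2p - 1), 12q).
At (3, -2): H = diag(60, -24).
The eigenvalues have opposite signs, so H is indefinite: a saddle point.

saddle point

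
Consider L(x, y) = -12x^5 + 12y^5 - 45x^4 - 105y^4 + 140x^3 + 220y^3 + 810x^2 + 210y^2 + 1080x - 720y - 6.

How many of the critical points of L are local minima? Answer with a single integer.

4

L separates as a function of x plus a function of y, so ∇L=0 decouples.
∂L/∂x = -60(x - 3)(x + 1)(x + 2)(x + 3) = 0 at x ∈ {-3, -2, -1, 3}; ∂L/∂y = 60(y - 4)(y - 3)(y - 1)(y + 1) = 0 at y ∈ {-1, 1, 3, 4}.
The Hessian is diagonal: diag(L_xx, L_yy). Second derivatives: L_xx(-3)=720, L_xx(-2)=-300, L_xx(-1)=480, L_xx(3)=-7200; L_yy(-1)=-2400, L_yy(1)=720, L_yy(3)=-480, L_yy(4)=900.
Local minima occur where both diagonal entries positive: (-3, 1), (-3, 4), (-1, 1), (-1, 4). Count: 4.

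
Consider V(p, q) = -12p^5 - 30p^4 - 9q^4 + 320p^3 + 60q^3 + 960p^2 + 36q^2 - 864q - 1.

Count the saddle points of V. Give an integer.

V separates as a function of p plus a function of q, so ∇V=0 decouples.
∂V/∂p = -60p(p - 4)(p + 2)(p + 4) = 0 at p ∈ {-4, -2, 0, 4}; ∂V/∂q = -36(q - 4)(q - 3)(q + 2) = 0 at q ∈ {-2, 3, 4}.
The Hessian is diagonal: diag(V_pp, V_qq). Second derivatives: V_pp(-4)=3840, V_pp(-2)=-1440, V_pp(0)=1920, V_pp(4)=-11520; V_qq(-2)=-1080, V_qq(3)=180, V_qq(4)=-216.
Saddle points occur where the two diagonal entries have opposite signs: (-4, -2), (-4, 4), (-2, 3), (0, -2), (0, 4), (4, 3). Count: 6.

6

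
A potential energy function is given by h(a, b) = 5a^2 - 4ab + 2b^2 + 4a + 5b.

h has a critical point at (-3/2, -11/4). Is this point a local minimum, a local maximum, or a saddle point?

The Hessian of h is constant: H = [[10, -4], [-4, 4]].
det(H) = 10·4 − (-4)² = 24.
det(H) > 0 and tr(H) = 14 > 0, so H is positive definite and the point is a local minimum.

local minimum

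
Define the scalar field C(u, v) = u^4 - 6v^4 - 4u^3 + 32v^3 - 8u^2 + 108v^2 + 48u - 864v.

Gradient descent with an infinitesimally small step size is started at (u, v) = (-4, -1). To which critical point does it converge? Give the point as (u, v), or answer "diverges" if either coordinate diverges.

C is separable, so gradient descent decouples: u follows -∂C/∂u, v follows -∂C/∂v.
∂C/∂u = 4(u - 3)(u - 2)(u + 2); at u=-4 this is -336, so u increases.
∂C/∂v = -24(v - 4)(v - 3)(v + 3); at v=-1 this is -960, so v increases.
u converges to its nearest critical value -2 (a local min of the u-part); v converges to 3. The iterate converges to (-2, 3).

(-2, 3)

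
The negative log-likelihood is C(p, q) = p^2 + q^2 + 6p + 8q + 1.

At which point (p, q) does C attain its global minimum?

C(p,q) separates as A(p) + B(q) + 1, so its minimum is min A + min B + 1.
A'(p) = 2p + 6 vanishes at p ∈ {-3}; B'(q) = 2q + 8 vanishes at q ∈ {-4}.
Local minima of A (where A''>0): A(-3)=-9. Local minima of B: B(-4)=-16.
So the global minimum of C is A(-3) + B(-4) + 1 = -9 − 16 + 1 = -24, attained at (-3, -4).

(-3, -4)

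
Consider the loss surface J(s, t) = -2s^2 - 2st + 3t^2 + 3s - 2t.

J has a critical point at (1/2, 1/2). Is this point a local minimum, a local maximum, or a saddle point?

The Hessian of J is constant: H = [[-4, -2], [-2, 6]].
det(H) = (-4)·6 − (-2)² = -28.
Since det(H) < 0, H is indefinite and the critical point is a saddle point.

saddle point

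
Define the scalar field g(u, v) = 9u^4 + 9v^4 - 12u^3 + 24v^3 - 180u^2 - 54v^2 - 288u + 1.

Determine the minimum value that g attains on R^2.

-2900

g(u,v) separates as P(u) + Q(v) + 1, so its minimum is min P + min Q + 1.
P'(u) = 36(u - 4)(u + 1)(u + 2) vanishes at u ∈ {-2, -1, 4}; Q'(v) = 36v(v - 1)(v + 3) vanishes at v ∈ {-3, 0, 1}.
Local minima of P (where P''>0): P(-2)=96, P(4)=-2496. Local minima of Q: Q(-3)=-405, Q(1)=-21.
So the global minimum of g is P(4) + Q(-3) + 1 = -2496 − 405 + 1 = -2900, attained at (4, -3).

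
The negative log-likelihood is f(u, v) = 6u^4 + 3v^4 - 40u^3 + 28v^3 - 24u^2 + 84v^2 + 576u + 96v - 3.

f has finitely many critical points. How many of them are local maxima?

1

f separates as a function of u plus a function of v, so ∇f=0 decouples.
∂f/∂u = 24(u - 4)(u - 3)(u + 2) = 0 at u ∈ {-2, 3, 4}; ∂f/∂v = 12(v + 1)(v + 2)(v + 4) = 0 at v ∈ {-4, -2, -1}.
The Hessian is diagonal: diag(f_uu, f_vv). Second derivatives: f_uu(-2)=720, f_uu(3)=-120, f_uu(4)=144; f_vv(-4)=72, f_vv(-2)=-24, f_vv(-1)=36.
Local maxima occur where both diagonal entries negative: (3, -2). Count: 1.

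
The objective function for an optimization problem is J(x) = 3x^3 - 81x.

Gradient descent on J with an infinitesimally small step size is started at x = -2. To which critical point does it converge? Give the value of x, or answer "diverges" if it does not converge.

3

J'(x) = 9(x - 3)(x + 3), so J'(-2) = -45.
Gradient descent moves in the -J' direction, i.e. x is increasing.
The nearest critical point in that direction is x = 3, where J'' = 54 > 0 (a local minimum). The iterate converges there.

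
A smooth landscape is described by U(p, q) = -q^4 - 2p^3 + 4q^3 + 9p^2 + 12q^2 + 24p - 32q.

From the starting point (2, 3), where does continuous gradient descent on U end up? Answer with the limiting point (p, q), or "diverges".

U is separable, so gradient descent decouples: p follows -∂U/∂p, q follows -∂U/∂q.
∂U/∂p = -6(p - 4)(p + 1); at p=2 this is 36, so p decreases.
∂U/∂q = -4(q - 4)(q - 1)(q + 2); at q=3 this is 40, so q decreases.
p converges to its nearest critical value -1 (a local min of the p-part); q converges to 1. The iterate converges to (-1, 1).

(-1, 1)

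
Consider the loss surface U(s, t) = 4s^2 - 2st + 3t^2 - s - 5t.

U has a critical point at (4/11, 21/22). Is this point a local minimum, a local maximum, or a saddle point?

The Hessian of U is constant: H = [[8, -2], [-2, 6]].
det(H) = 8·6 − (-2)² = 44.
det(H) > 0 and tr(H) = 14 > 0, so H is positive definite and the point is a local minimum.

local minimum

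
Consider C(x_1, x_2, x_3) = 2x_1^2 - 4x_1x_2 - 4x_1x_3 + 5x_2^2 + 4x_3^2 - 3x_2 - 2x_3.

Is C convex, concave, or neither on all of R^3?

C is quadratic, so its Hessian is the constant matrix H = [[4, -4, -4], [-4, 10, 0], [-4, 0, 8]].
Leading principal minors: 4, 24, 32.
All positive ⇒ H ≻ 0 ⇒ convex.

convex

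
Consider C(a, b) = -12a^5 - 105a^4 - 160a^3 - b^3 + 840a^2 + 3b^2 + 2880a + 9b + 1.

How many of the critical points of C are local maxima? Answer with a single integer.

C separates as a function of a plus a function of b, so ∇C=0 decouples.
∂C/∂a = -60(a - 2)(a + 2)(a + 3)(a + 4) = 0 at a ∈ {-4, -3, -2, 2}; ∂C/∂b = -3(b - 3)(b + 1) = 0 at b ∈ {-1, 3}.
The Hessian is diagonal: diag(C_aa, C_bb). Second derivatives: C_aa(-4)=720, C_aa(-3)=-300, C_aa(-2)=480, C_aa(2)=-7200; C_bb(-1)=12, C_bb(3)=-12.
Local maxima occur where both diagonal entries negative: (-3, 3), (2, 3). Count: 2.

2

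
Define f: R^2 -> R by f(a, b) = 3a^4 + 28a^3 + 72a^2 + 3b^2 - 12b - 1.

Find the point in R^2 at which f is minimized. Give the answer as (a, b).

(0, 2)

f(a,b) separates as P(a) + Q(b) − 1, so its minimum is min P + min Q − 1.
P'(a) = 12a(a + 3)(a + 4) vanishes at a ∈ {-4, -3, 0}; Q'(b) = 6b - 12 vanishes at b ∈ {2}.
Local minima of P (where P''>0): P(-4)=128, P(0)=0. Local minima of Q: Q(2)=-12.
So the global minimum of f is P(0) + Q(2) − 1 = 0 − 12 − 1 = -13, attained at (0, 2).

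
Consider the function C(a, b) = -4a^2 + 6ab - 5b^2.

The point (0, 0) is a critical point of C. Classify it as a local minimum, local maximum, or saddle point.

local maximum

The Hessian of C is constant: H = [[-8, 6], [6, -10]].
det(H) = (-8)·(-10) − 6² = 44.
det(H) > 0 and tr(H) = -18 < 0, so H is negative definite and the point is a local maximum.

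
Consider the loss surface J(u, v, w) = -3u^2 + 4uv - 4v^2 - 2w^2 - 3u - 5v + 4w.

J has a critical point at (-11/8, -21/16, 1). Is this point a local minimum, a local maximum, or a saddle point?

The Hessian is constant: H = [[-6, 4, 0], [4, -8, 0], [0, 0, -4]].
Leading principal minors: Δ₁ = -6, Δ₂ = 32, Δ₃ = -128.
The minors alternate sign starting negative (−, +, −), so H is negative definite: a local maximum.

local maximum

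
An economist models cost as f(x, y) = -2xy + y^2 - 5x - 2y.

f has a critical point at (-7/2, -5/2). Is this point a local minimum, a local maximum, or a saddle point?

saddle point

The Hessian of f is constant: H = [[0, -2], [-2, 2]].
det(H) = 0·2 − (-2)² = -4.
Since det(H) < 0, H is indefinite and the critical point is a saddle point.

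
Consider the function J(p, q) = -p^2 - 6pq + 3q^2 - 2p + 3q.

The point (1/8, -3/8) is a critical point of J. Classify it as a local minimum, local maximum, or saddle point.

The Hessian of J is constant: H = [[-2, -6], [-6, 6]].
det(H) = (-2)·6 − (-6)² = -48.
Since det(H) < 0, H is indefinite and the critical point is a saddle point.

saddle point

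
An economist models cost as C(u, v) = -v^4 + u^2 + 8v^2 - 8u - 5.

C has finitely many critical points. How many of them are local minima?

1

C separates as a function of u plus a function of v, so ∇C=0 decouples.
∂C/∂u = 2(u - 4) = 0 at u ∈ {4}; ∂C/∂v = -4v(v - 2)(v + 2) = 0 at v ∈ {-2, 0, 2}.
The Hessian is diagonal: diag(C_uu, C_vv). Second derivatives: C_uu(4)=2; C_vv(-2)=-32, C_vv(0)=16, C_vv(2)=-32.
Local minima occur where both diagonal entries positive: (4, 0). Count: 1.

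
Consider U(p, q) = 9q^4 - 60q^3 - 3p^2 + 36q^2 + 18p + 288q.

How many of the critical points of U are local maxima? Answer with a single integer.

U separates as a function of p plus a function of q, so ∇U=0 decouples.
∂U/∂p = -6(p - 3) = 0 at p ∈ {3}; ∂U/∂q = 36(q - 4)(q - 2)(q + 1) = 0 at q ∈ {-1, 2, 4}.
The Hessian is diagonal: diag(U_pp, U_qq). Second derivatives: U_pp(3)=-6; U_qq(-1)=540, U_qq(2)=-216, U_qq(4)=360.
Local maxima occur where both diagonal entries negative: (3, 2). Count: 1.

1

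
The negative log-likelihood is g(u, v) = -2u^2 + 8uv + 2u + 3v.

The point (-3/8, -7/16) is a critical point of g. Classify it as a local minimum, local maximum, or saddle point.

The Hessian of g is constant: H = [[-4, 8], [8, 0]].
det(H) = (-4)·0 − 8² = -64.
Since det(H) < 0, H is indefinite and the critical point is a saddle point.

saddle point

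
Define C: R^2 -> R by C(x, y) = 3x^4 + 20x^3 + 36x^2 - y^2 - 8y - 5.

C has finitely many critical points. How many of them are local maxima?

C separates as a function of x plus a function of y, so ∇C=0 decouples.
∂C/∂x = 12x(x + 2)(x + 3) = 0 at x ∈ {-3, -2, 0}; ∂C/∂y = -2(y + 4) = 0 at y ∈ {-4}.
The Hessian is diagonal: diag(C_xx, C_yy). Second derivatives: C_xx(-3)=36, C_xx(-2)=-24, C_xx(0)=72; C_yy(-4)=-2.
Local maxima occur where both diagonal entries negative: (-2, -4). Count: 1.

1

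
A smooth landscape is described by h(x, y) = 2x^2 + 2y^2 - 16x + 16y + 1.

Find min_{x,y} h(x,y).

h(x,y) separates as P(x) + Q(y) + 1, so its minimum is min P + min Q + 1.
P'(x) = 4x - 16 vanishes at x ∈ {4}; Q'(y) = 4y + 16 vanishes at y ∈ {-4}.
Local minima of P (where P''>0): P(4)=-32. Local minima of Q: Q(-4)=-32.
So the global minimum of h is P(4) + Q(-4) + 1 = -32 − 32 + 1 = -63, attained at (4, -4).

-63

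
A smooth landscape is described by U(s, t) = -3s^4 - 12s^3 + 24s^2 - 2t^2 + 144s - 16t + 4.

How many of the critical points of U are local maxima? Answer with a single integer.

U separates as a function of s plus a function of t, so ∇U=0 decouples.
∂U/∂s = -12(s - 2)(s + 2)(s + 3) = 0 at s ∈ {-3, -2, 2}; ∂U/∂t = -4(t + 4) = 0 at t ∈ {-4}.
The Hessian is diagonal: diag(U_ss, U_tt). Second derivatives: U_ss(-3)=-60, U_ss(-2)=48, U_ss(2)=-240; U_tt(-4)=-4.
Local maxima occur where both diagonal entries negative: (-3, -4), (2, -4). Count: 2.

2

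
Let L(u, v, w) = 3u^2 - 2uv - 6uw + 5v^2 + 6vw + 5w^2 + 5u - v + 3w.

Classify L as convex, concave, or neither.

convex

L is quadratic, so its Hessian is the constant matrix H = [[6, -2, -6], [-2, 10, 6], [-6, 6, 10]].
Leading principal minors: 6, 56, 128.
All positive ⇒ H ≻ 0 ⇒ convex.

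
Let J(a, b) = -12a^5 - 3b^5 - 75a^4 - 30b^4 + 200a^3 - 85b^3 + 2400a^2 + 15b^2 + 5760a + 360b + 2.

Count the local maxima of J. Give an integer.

J separates as a function of a plus a function of b, so ∇J=0 decouples.
∂J/∂a = -60(a - 4)(a + 2)(a + 3)(a + 4) = 0 at a ∈ {-4, -3, -2, 4}; ∂J/∂b = -15(b - 1)(b + 2)(b + 3)(b + 4) = 0 at b ∈ {-4, -3, -2, 1}.
The Hessian is diagonal: diag(J_aa, J_bb). Second derivatives: J_aa(-4)=960, J_aa(-3)=-420, J_aa(-2)=720, J_aa(4)=-20160; J_bb(-4)=150, J_bb(-3)=-60, J_bb(-2)=90, J_bb(1)=-900.
Local maxima occur where both diagonal entries negative: (-3, -3), (-3, 1), (4, -3), (4, 1). Count: 4.

4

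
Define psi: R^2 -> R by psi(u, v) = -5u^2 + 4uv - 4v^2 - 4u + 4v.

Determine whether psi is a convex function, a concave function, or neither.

concave

psi is quadratic, so its Hessian is the constant matrix H = [[-10, 4], [4, -8]].
det(H) = 64, tr(H) = -18.
det(H) > 0 and tr(H) < 0, so H is negative definite everywhere: concave.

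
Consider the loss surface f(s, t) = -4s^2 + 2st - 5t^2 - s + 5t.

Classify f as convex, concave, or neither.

f is quadratic, so its Hessian is the constant matrix H = [[-8, 2], [2, -10]].
det(H) = 76, tr(H) = -18.
det(H) > 0 and tr(H) < 0, so H is negative definite everywhere: concave.

concave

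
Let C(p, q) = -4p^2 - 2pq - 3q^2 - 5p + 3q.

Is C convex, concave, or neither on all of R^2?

C is quadratic, so its Hessian is the constant matrix H = [[-8, -2], [-2, -6]].
det(H) = 44, tr(H) = -14.
det(H) > 0 and tr(H) < 0, so H is negative definite everywhere: concave.

concave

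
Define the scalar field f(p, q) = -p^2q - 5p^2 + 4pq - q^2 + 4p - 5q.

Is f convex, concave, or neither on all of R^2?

The term -p^2q is cubic, so the Hessian is not constant.
∂²f/∂p² = -2q - 10, which takes both signs as q varies (negative for sufficiently large q). A diagonal entry of the Hessian changing sign means the Hessian is neither positive- nor negative-semidefinite on all of R^2.

neither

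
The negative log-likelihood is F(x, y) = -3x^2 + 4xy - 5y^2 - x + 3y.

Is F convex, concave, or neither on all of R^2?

concave

F is quadratic, so its Hessian is the constant matrix H = [[-6, 4], [4, -10]].
det(H) = 44, tr(H) = -16.
det(H) > 0 and tr(H) < 0, so H is negative definite everywhere: concave.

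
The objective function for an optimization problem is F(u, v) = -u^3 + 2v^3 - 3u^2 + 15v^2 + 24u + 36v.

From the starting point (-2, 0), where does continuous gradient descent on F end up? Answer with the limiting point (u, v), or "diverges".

F is separable, so gradient descent decouples: u follows -∂F/∂u, v follows -∂F/∂v.
∂F/∂u = -3(u - 2)(u + 4); at u=-2 this is 24, so u decreases.
∂F/∂v = 6(v + 2)(v + 3); at v=0 this is 36, so v decreases.
u converges to its nearest critical value -4 (a local min of the u-part); v converges to -2. The iterate converges to (-4, -2).

(-4, -2)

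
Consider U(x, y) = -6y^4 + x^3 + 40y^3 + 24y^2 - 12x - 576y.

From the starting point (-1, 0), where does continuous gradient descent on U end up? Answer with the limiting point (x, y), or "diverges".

(2, 3)

U is separable, so gradient descent decouples: x follows -∂U/∂x, y follows -∂U/∂y.
∂U/∂x = 3(x - 2)(x + 2); at x=-1 this is -9, so x increases.
∂U/∂y = -24(y - 4)(y - 3)(y + 2); at y=0 this is -576, so y increases.
x converges to its nearest critical value 2 (a local min of the x-part); y converges to 3. The iterate converges to (2, 3).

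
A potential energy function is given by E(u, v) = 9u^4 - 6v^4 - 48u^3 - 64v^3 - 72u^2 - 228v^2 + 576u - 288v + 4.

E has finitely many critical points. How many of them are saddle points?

E separates as a function of u plus a function of v, so ∇E=0 decouples.
∂E/∂u = 36(u - 4)(u - 2)(u + 2) = 0 at u ∈ {-2, 2, 4}; ∂E/∂v = -24(v + 1)(v + 3)(v + 4) = 0 at v ∈ {-4, -3, -1}.
The Hessian is diagonal: diag(E_uu, E_vv). Second derivatives: E_uu(-2)=864, E_uu(2)=-288, E_uu(4)=432; E_vv(-4)=-72, E_vv(-3)=48, E_vv(-1)=-144.
Saddle points occur where the two diagonal entries have opposite signs: (-2, -4), (-2, -1), (2, -3), (4, -4), (4, -1). Count: 5.

5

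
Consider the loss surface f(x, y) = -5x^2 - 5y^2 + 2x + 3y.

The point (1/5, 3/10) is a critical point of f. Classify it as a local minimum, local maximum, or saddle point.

The Hessian of f is constant: H = [[-10, 0], [0, -10]].
det(H) = (-10)·(-10) − 0² = 100.
det(H) > 0 and tr(H) = -20 < 0, so H is negative definite and the point is a local maximum.

local maximum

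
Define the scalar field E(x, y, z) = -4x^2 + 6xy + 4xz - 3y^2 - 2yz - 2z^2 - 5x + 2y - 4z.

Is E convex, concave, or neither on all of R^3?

concave

E is quadratic, so its Hessian is the constant matrix H = [[-8, 6, 4], [6, -6, -2], [4, -2, -4]].
Leading principal minors: -8, 12, -16.
Signs alternate −, +, − ⇒ H ≺ 0 ⇒ concave.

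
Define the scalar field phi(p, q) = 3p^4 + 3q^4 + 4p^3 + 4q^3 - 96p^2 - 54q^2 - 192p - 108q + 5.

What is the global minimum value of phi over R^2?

-1734

phi(p,q) separates as A(p) + B(q) + 5, so its minimum is min A + min B + 5.
A'(p) = 12(p - 4)(p + 1)(p + 4) vanishes at p ∈ {-4, -1, 4}; B'(q) = 12(q - 3)(q + 1)(q + 3) vanishes at q ∈ {-3, -1, 3}.
Local minima of A (where A''>0): A(-4)=-256, A(4)=-1280. Local minima of B: B(-3)=-27, B(3)=-459.
So the global minimum of phi is A(4) + B(3) + 5 = -1280 − 459 + 5 = -1734, attained at (4, 3).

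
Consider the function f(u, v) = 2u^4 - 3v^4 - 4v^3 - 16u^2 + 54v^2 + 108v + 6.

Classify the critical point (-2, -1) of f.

The mixed partial ∂²f/∂u∂v is 0, so the Hessian at any point is diag(f_uu, f_vv) = diag(8(3u^2 - 4), 12(-3v^2 - 2v + 9)).
At (-2, -1): H = diag(64, 96).
Both eigenvalues are positive, so H is positive definite: a local minimum.

local minimum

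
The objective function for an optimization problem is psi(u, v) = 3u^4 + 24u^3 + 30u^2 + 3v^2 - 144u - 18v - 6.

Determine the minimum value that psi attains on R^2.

-120

psi(u,v) separates as P(u) + Q(v) − 6, so its minimum is min P + min Q − 6.
P'(u) = 12(u - 1)(u + 3)(u + 4) vanishes at u ∈ {-4, -3, 1}; Q'(v) = 6v - 18 vanishes at v ∈ {3}.
Local minima of P (where P''>0): P(-4)=288, P(1)=-87. Local minima of Q: Q(3)=-27.
So the global minimum of psi is P(1) + Q(3) − 6 = -87 − 27 − 6 = -120, attained at (1, 3).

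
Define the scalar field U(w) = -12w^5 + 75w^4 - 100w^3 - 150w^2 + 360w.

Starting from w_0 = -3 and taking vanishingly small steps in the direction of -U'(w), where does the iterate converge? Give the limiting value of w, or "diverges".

-1

U'(w) = -60(w - 3)(w - 2)(w - 1)(w + 1), so U'(-3) = -14400.
Gradient descent moves in the -U' direction, i.e. w is increasing.
The nearest critical point in that direction is w = -1, where U'' = 1440 > 0 (a local minimum). The iterate converges there.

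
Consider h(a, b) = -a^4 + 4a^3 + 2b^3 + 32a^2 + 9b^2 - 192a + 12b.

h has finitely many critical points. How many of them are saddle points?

3

h separates as a function of a plus a function of b, so ∇h=0 decouples.
∂h/∂a = -4(a - 4)(a - 3)(a + 4) = 0 at a ∈ {-4, 3, 4}; ∂h/∂b = 6(b + 1)(b + 2) = 0 at b ∈ {-2, -1}.
The Hessian is diagonal: diag(h_aa, h_bb). Second derivatives: h_aa(-4)=-224, h_aa(3)=28, h_aa(4)=-32; h_bb(-2)=-6, h_bb(-1)=6.
Saddle points occur where the two diagonal entries have opposite signs: (-4, -1), (3, -2), (4, -1). Count: 3.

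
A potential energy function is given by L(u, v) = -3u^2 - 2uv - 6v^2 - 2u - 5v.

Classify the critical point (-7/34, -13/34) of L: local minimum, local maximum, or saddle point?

local maximum

The Hessian of L is constant: H = [[-6, -2], [-2, -12]].
det(H) = (-6)·(-12) − (-2)² = 68.
det(H) > 0 and tr(H) = -18 < 0, so H is negative definite and the point is a local maximum.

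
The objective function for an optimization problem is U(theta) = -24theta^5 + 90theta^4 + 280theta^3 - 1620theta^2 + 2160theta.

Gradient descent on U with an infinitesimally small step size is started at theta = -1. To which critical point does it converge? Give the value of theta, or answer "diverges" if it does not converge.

-3

U'(theta) = -120(theta - 3)(theta - 2)(theta - 1)(theta + 3), so U'(-1) = 5760.
Gradient descent moves in the -U' direction, i.e. theta is decreasing.
The nearest critical point in that direction is theta = -3, where U'' = 14400 > 0 (a local minimum). The iterate converges there.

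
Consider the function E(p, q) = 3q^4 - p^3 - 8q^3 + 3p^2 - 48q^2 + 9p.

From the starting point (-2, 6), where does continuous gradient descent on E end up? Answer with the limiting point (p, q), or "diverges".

E is separable, so gradient descent decouples: p follows -∂E/∂p, q follows -∂E/∂q.
∂E/∂p = -3(p - 3)(p + 1); at p=-2 this is -15, so p increases.
∂E/∂q = 12q(q - 4)(q + 2); at q=6 this is 1152, so q decreases.
p converges to its nearest critical value -1 (a local min of the p-part); q converges to 4. The iterate converges to (-1, 4).

(-1, 4)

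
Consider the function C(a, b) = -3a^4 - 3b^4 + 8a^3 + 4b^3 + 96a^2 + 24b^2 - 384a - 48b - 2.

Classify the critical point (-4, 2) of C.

The mixed partial ∂²C/∂a∂b is 0, so the Hessian at any point is diag(C_aa, C_bb) = diag(12(-3a^2 + 4a + 16), 12(-3b^2 + 2b + 4)).
At (-4, 2): H = diag(-576, -48).
Both eigenvalues are negative, so H is negative definite: a local maximum.

local maximum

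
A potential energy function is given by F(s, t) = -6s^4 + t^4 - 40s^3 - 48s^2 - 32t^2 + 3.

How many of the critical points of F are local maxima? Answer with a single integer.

2

F separates as a function of s plus a function of t, so ∇F=0 decouples.
∂F/∂s = -24s(s + 1)(s + 4) = 0 at s ∈ {-4, -1, 0}; ∂F/∂t = 4t(t - 4)(t + 4) = 0 at t ∈ {-4, 0, 4}.
The Hessian is diagonal: diag(F_ss, F_tt). Second derivatives: F_ss(-4)=-288, F_ss(-1)=72, F_ss(0)=-96; F_tt(-4)=128, F_tt(0)=-64, F_tt(4)=128.
Local maxima occur where both diagonal entries negative: (-4, 0), (0, 0). Count: 2.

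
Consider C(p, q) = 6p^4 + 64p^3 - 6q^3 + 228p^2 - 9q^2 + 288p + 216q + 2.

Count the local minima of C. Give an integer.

2

C separates as a function of p plus a function of q, so ∇C=0 decouples.
∂C/∂p = 24(p + 1)(p + 3)(p + 4) = 0 at p ∈ {-4, -3, -1}; ∂C/∂q = -18(q - 3)(q + 4) = 0 at q ∈ {-4, 3}.
The Hessian is diagonal: diag(C_pp, C_qq). Second derivatives: C_pp(-4)=72, C_pp(-3)=-48, C_pp(-1)=144; C_qq(-4)=126, C_qq(3)=-126.
Local minima occur where both diagonal entries positive: (-4, -4), (-1, -4). Count: 2.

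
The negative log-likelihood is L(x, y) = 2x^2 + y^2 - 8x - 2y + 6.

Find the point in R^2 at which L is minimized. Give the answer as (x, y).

(2, 1)

L(x,y) separates as P(x) + Q(y) + 6, so its minimum is min P + min Q + 6.
P'(x) = 4x - 8 vanishes at x ∈ {2}; Q'(y) = 2y - 2 vanishes at y ∈ {1}.
Local minima of P (where P''>0): P(2)=-8. Local minima of Q: Q(1)=-1.
So the global minimum of L is P(2) + Q(1) + 6 = -8 − 1 + 6 = -3, attained at (2, 1).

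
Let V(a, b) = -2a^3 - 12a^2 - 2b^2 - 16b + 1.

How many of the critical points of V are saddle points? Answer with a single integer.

V separates as a function of a plus a function of b, so ∇V=0 decouples.
∂V/∂a = -6a(a + 4) = 0 at a ∈ {-4, 0}; ∂V/∂b = -4(b + 4) = 0 at b ∈ {-4}.
The Hessian is diagonal: diag(V_aa, V_bb). Second derivatives: V_aa(-4)=24, V_aa(0)=-24; V_bb(-4)=-4.
Saddle points occur where the two diagonal entries have opposite signs: (-4, -4). Count: 1.

1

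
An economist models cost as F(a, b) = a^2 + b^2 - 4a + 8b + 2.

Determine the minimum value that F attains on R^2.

F(a,b) separates as P(a) + Q(b) + 2, so its minimum is min P + min Q + 2.
P'(a) = 2a - 4 vanishes at a ∈ {2}; Q'(b) = 2b + 8 vanishes at b ∈ {-4}.
Local minima of P (where P''>0): P(2)=-4. Local minima of Q: Q(-4)=-16.
So the global minimum of F is P(2) + Q(-4) + 2 = -4 − 16 + 2 = -18, attained at (2, -4).

-18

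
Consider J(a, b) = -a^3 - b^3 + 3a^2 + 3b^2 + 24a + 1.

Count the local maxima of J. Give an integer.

1

J separates as a function of a plus a function of b, so ∇J=0 decouples.
∂J/∂a = -3(a - 4)(a + 2) = 0 at a ∈ {-2, 4}; ∂J/∂b = -3b(b - 2) = 0 at b ∈ {0, 2}.
The Hessian is diagonal: diag(J_aa, J_bb). Second derivatives: J_aa(-2)=18, J_aa(4)=-18; J_bb(0)=6, J_bb(2)=-6.
Local maxima occur where both diagonal entries negative: (4, 2). Count: 1.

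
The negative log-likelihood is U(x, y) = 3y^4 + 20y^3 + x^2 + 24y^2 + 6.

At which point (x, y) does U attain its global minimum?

U(x,y) separates as P(x) + Q(y) + 6, so its minimum is min P + min Q + 6.
P'(x) = 2x vanishes at x ∈ {0}; Q'(y) = 12y(y + 1)(y + 4) vanishes at y ∈ {-4, -1, 0}.
Local minima of P (where P''>0): P(0)=0. Local minima of Q: Q(-4)=-128, Q(0)=0.
So the global minimum of U is P(0) + Q(-4) + 6 = 0 − 128 + 6 = -122, attained at (0, -4).

(0, -4)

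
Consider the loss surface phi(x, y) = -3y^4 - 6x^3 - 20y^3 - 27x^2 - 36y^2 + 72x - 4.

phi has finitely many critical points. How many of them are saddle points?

phi separates as a function of x plus a function of y, so ∇phi=0 decouples.
∂phi/∂x = -18(x - 1)(x + 4) = 0 at x ∈ {-4, 1}; ∂phi/∂y = -12y(y + 2)(y + 3) = 0 at y ∈ {-3, -2, 0}.
The Hessian is diagonal: diag(phi_xx, phi_yy). Second derivatives: phi_xx(-4)=90, phi_xx(1)=-90; phi_yy(-3)=-36, phi_yy(-2)=24, phi_yy(0)=-72.
Saddle points occur where the two diagonal entries have opposite signs: (-4, -3), (-4, 0), (1, -2). Count: 3.

3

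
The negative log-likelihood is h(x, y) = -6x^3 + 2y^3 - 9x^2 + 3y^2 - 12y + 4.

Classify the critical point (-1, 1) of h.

The mixed partial ∂²h/∂x∂y is 0, so the Hessian at any point is diag(h_xx, h_yy) = diag(-18(2x + 1), 6(2y + 1)).
At (-1, 1): H = diag(18, 18).
Both eigenvalues are positive, so H is positive definite: a local minimum.

local minimum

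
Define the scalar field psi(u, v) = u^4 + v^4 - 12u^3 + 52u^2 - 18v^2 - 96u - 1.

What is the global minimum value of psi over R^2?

-146

psi(u,v) separates as P(u) + Q(v) − 1, so its minimum is min P + min Q − 1.
P'(u) = 4(u - 4)(u - 3)(u - 2) vanishes at u ∈ {2, 3, 4}; Q'(v) = 4v(v - 3)(v + 3) vanishes at v ∈ {-3, 0, 3}.
Local minima of P (where P''>0): P(2)=-64, P(4)=-64. Local minima of Q: Q(-3)=-81, Q(3)=-81.
So the global minimum of psi is P(2) + Q(-3) − 1 = -64 − 81 − 1 = -146, attained at (2, -3).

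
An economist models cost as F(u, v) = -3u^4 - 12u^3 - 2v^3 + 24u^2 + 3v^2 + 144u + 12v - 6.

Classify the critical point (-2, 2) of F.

saddle point

The mixed partial ∂²F/∂u∂v is 0, so the Hessian at any point is diag(F_uu, F_vv) = diag(12(-3u^2 - 6u + 4), 6(-2v + 1)).
At (-2, 2): H = diag(48, -18).
The eigenvalues have opposite signs, so H is indefinite: a saddle point.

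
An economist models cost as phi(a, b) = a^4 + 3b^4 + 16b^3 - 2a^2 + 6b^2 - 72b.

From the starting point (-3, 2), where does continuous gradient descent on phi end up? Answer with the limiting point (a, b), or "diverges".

phi is separable, so gradient descent decouples: a follows -∂phi/∂a, b follows -∂phi/∂b.
∂phi/∂a = 4a(a - 1)(a + 1); at a=-3 this is -96, so a increases.
∂phi/∂b = 12(b - 1)(b + 2)(b + 3); at b=2 this is 240, so b decreases.
a converges to its nearest critical value -1 (a local min of the a-part); b converges to 1. The iterate converges to (-1, 1).

(-1, 1)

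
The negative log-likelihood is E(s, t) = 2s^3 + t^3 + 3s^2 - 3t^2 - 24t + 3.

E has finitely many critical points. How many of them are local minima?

1

E separates as a function of s plus a function of t, so ∇E=0 decouples.
∂E/∂s = 6s(s + 1) = 0 at s ∈ {-1, 0}; ∂E/∂t = 3(t - 4)(t + 2) = 0 at t ∈ {-2, 4}.
The Hessian is diagonal: diag(E_ss, E_tt). Second derivatives: E_ss(-1)=-6, E_ss(0)=6; E_tt(-2)=-18, E_tt(4)=18.
Local minima occur where both diagonal entries positive: (0, 4). Count: 1.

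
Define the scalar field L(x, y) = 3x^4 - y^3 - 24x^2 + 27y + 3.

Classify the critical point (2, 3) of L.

saddle point

The mixed partial ∂²L/∂x∂y is 0, so the Hessian at any point is diag(L_xx, L_yy) = diag(12(3x^2 - 4), -6y).
At (2, 3): H = diag(96, -18).
The eigenvalues have opposite signs, so H is indefinite: a saddle point.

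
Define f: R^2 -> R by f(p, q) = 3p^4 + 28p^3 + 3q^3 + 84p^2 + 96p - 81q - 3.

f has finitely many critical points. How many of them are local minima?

2

f separates as a function of p plus a function of q, so ∇f=0 decouples.
∂f/∂p = 12(p + 1)(p + 2)(p + 4) = 0 at p ∈ {-4, -2, -1}; ∂f/∂q = 9(q - 3)(q + 3) = 0 at q ∈ {-3, 3}.
The Hessian is diagonal: diag(f_pp, f_qq). Second derivatives: f_pp(-4)=72, f_pp(-2)=-24, f_pp(-1)=36; f_qq(-3)=-54, f_qq(3)=54.
Local minima occur where both diagonal entries positive: (-4, 3), (-1, 3). Count: 2.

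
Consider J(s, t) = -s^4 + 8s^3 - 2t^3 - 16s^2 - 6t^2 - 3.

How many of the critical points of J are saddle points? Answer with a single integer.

J separates as a function of s plus a function of t, so ∇J=0 decouples.
∂J/∂s = -4s(s - 4)(s - 2) = 0 at s ∈ {0, 2, 4}; ∂J/∂t = -6t(t + 2) = 0 at t ∈ {-2, 0}.
The Hessian is diagonal: diag(J_ss, J_tt). Second derivatives: J_ss(0)=-32, J_ss(2)=16, J_ss(4)=-32; J_tt(-2)=12, J_tt(0)=-12.
Saddle points occur where the two diagonal entries have opposite signs: (0, -2), (2, 0), (4, -2). Count: 3.

3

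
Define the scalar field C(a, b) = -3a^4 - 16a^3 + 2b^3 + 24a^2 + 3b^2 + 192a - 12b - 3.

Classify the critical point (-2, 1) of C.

The mixed partial ∂²C/∂a∂b is 0, so the Hessian at any point is diag(C_aa, C_bb) = diag(12(-3a^2 - 8a + 4), 6(2b + 1)).
At (-2, 1): H = diag(96, 18).
Both eigenvalues are positive, so H is positive definite: a local minimum.

local minimum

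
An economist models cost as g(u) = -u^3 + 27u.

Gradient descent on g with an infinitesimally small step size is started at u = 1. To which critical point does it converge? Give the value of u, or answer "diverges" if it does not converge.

-3

g'(u) = -3(u - 3)(u + 3), so g'(1) = 24.
Gradient descent moves in the -g' direction, i.e. u is decreasing.
The nearest critical point in that direction is u = -3, where g'' = 18 > 0 (a local minimum). The iterate converges there.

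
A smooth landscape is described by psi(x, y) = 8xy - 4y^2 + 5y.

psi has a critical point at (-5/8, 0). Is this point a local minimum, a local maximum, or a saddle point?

saddle point

The Hessian of psi is constant: H = [[0, 8], [8, -8]].
det(H) = 0·(-8) − 8² = -64.
Since det(H) < 0, H is indefinite and the critical point is a saddle point.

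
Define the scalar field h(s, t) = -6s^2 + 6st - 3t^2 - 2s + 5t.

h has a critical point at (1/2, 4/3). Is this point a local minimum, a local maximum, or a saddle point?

local maximum

The Hessian of h is constant: H = [[-12, 6], [6, -6]].
det(H) = (-12)·(-6) − 6² = 36.
det(H) > 0 and tr(H) = -18 < 0, so H is negative definite and the point is a local maximum.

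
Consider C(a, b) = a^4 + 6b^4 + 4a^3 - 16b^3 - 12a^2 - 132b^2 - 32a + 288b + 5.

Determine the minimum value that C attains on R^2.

-1193

C(a,b) separates as P(a) + Q(b) + 5, so its minimum is min P + min Q + 5.
P'(a) = 4(a - 2)(a + 1)(a + 4) vanishes at a ∈ {-4, -1, 2}; Q'(b) = 24(b - 4)(b - 1)(b + 3) vanishes at b ∈ {-3, 1, 4}.
Local minima of P (where P''>0): P(-4)=-64, P(2)=-64. Local minima of Q: Q(-3)=-1134, Q(4)=-448.
So the global minimum of C is P(-4) + Q(-3) + 5 = -64 − 1134 + 5 = -1193, attained at (-4, -3).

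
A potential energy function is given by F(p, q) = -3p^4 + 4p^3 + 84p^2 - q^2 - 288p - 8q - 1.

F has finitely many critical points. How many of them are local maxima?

F separates as a function of p plus a function of q, so ∇F=0 decouples.
∂F/∂p = -12(p - 3)(p - 2)(p + 4) = 0 at p ∈ {-4, 2, 3}; ∂F/∂q = -2(q + 4) = 0 at q ∈ {-4}.
The Hessian is diagonal: diag(F_pp, F_qq). Second derivatives: F_pp(-4)=-504, F_pp(2)=72, F_pp(3)=-84; F_qq(-4)=-2.
Local maxima occur where both diagonal entries negative: (-4, -4), (3, -4). Count: 2.

2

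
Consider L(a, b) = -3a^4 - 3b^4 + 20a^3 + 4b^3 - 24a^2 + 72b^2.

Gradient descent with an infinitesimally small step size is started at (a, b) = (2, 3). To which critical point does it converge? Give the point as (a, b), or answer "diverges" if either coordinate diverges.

L is separable, so gradient descent decouples: a follows -∂L/∂a, b follows -∂L/∂b.
∂L/∂a = -12a(a - 4)(a - 1); at a=2 this is 48, so a decreases.
∂L/∂b = -12b(b - 4)(b + 3); at b=3 this is 216, so b decreases.
a converges to its nearest critical value 1 (a local min of the a-part); b converges to 0. The iterate converges to (1, 0).

(1, 0)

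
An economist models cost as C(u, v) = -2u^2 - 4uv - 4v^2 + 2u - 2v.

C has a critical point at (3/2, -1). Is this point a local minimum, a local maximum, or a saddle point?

The Hessian of C is constant: H = [[-4, -4], [-4, -8]].
det(H) = (-4)·(-8) − (-4)² = 16.
det(H) > 0 and tr(H) = -12 < 0, so H is negative definite and the point is a local maximum.

local maximum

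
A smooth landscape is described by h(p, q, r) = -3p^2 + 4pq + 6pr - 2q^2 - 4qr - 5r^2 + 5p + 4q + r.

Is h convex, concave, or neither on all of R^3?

concave

h is quadratic, so its Hessian is the constant matrix H = [[-6, 4, 6], [4, -4, -4], [6, -4, -10]].
Leading principal minors: -6, 8, -32.
Signs alternate −, +, − ⇒ H ≺ 0 ⇒ concave.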